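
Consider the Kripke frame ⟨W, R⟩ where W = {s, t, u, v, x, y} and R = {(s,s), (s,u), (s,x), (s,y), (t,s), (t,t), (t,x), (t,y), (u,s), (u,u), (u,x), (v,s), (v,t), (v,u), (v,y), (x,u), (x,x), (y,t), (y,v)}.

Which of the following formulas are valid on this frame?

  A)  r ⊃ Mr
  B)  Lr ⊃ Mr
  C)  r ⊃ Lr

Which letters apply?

B

R is not reflexive: not v R v.
R is serial: every world has an R-successor.
R is not a subset of the identity: s R u with s ≠ u.
(A) r ⊃ Mr (the dual of axiom T) characterises the reflexive frames. R is not reflexive — not valid.
(B) axiom D: valid iff R is serial. R is serial — valid.
(C) r ⊃ Lr is equivalent to ◇p→p; it holds exactly when R ⊆ identity. Here R ⊄ identity — not valid.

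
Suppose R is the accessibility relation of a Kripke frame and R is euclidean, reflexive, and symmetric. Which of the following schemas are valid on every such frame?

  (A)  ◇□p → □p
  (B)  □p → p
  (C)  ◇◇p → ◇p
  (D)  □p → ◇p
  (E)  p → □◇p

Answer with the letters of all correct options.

A relation that is euclidean, reflexive, and symmetric is also serial and transitive.
(A) the dual of axiom 5: valid iff R is euclidean. Every such R is euclidean — valid.
(B) □p → p (axiom T) characterises the reflexive frames. Every such R is reflexive — valid.
(C) ◇◇p → ◇p is the dual of axiom 4; it is valid on a frame exactly when R is transitive. Every such R is transitive, so valid.
(D) □p → ◇p is axiom D, which corresponds to seriality. Every such R is serial — valid.
(E) p → □◇p is axiom B, which corresponds to symmetry. Every such R is symmetric — valid.

A, B, C, D, E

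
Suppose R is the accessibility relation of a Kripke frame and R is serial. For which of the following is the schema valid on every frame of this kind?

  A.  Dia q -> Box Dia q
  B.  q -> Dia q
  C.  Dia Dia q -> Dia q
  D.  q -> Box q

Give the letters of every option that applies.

(A) Dia q -> Box Dia q is axiom 5, which corresponds to the euclidean property. Such an R need not be euclidean — not valid.
(B) q -> Dia q is the dual of axiom T; it is valid on a frame exactly when R is reflexive. Such an R need not be reflexive, so not valid.
(C) the dual of axiom 4: valid iff R is transitive. Such an R need not be transitive — not valid.
(D) q -> Box q (equivalent to ◇p→p) corresponds to R being a subset of the identity. Such an R need not be a subset of the identity, so not valid.

none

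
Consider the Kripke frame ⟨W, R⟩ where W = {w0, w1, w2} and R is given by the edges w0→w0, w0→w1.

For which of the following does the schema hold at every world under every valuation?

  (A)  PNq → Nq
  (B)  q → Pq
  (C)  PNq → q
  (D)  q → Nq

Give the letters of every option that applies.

none

R is not reflexive: not w1 R w1.
R is not symmetric: w0 R w1 but not w1 R w0.
R is not euclidean: w0 R w1 and w0 R w0 but not w1 R w0.
R is not a subset of the identity: w0 R w1 with w0 ≠ w1.
(A) PNq → Nq (the dual of axiom 5) characterises the euclidean frames. R is not euclidean — not valid.
(B) q → Pq is the dual of axiom T; it is valid on a frame exactly when R is reflexive. R is not reflexive, so not valid.
(C) PNq → q (the dual of axiom B) characterises the symmetric frames. R is not symmetric — not valid.
(D) q → Nq (equivalent to ◇p→p) corresponds to R being a subset of the identity. Here R ⊄ identity, so not valid.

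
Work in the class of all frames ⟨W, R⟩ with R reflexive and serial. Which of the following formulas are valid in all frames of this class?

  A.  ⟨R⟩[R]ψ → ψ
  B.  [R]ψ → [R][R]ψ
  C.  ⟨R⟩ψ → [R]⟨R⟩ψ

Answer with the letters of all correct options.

(A) ⟨R⟩[R]ψ → ψ is the dual of axiom B, which corresponds to symmetry. Such an R need not be symmetric — not valid.
(B) [R]ψ → [R][R]ψ (axiom 4) characterises the transitive frames. Such an R need not be transitive — not valid.
(C) axiom 5: valid iff R is euclidean. Such an R need not be euclidean — not valid.

none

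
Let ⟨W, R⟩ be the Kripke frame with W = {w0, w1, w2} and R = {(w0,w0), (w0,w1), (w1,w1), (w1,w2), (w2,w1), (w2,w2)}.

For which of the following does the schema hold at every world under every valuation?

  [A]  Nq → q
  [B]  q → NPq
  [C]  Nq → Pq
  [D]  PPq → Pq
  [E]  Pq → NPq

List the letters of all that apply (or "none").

A, C

R is reflexive: each world relates to itself.
R is not symmetric: w0 R w1 but not w1 R w0.
R is not transitive: w0 R w1 and w1 R w2 but not w0 R w2.
R is not euclidean: w0 R w1 and w0 R w0 but not w1 R w0.
R is serial: every world has an R-successor.
(A) Nq → q is axiom T, which corresponds to reflexivity. R is reflexive — valid.
(B) q → NPq is axiom B, which corresponds to symmetry. R is not symmetric — not valid.
(C) Nq → Pq (axiom D) characterises the serial frames. R is serial — valid.
(D) PPq → Pq is the dual of axiom 4; it is valid on a frame exactly when R is transitive. R is not transitive, so not valid.
(E) Pq → NPq (axiom 5) characterises the euclidean frames. R is not euclidean — not valid.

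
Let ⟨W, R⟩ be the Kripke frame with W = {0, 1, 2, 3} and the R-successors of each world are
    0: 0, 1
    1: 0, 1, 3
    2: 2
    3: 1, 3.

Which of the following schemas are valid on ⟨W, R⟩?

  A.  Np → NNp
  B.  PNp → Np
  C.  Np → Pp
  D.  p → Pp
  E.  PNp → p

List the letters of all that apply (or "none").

R is reflexive: each world relates to itself.
R is symmetric: every R-edge is matched by its reverse.
R is not transitive: 0 R 1 and 1 R 3 but not 0 R 3.
R is not euclidean: 1 R 0 and 1 R 3 but not 0 R 3.
R is serial: every world has an R-successor.
(A) axiom 4: valid iff R is transitive. R is not transitive — not valid.
(B) PNp → Np is the dual of axiom 5, which corresponds to the euclidean property. R is not euclidean — not valid.
(C) Np → Pp is axiom D; it is valid on a frame exactly when R is serial. R is serial, so valid.
(D) p → Pp is the dual of axiom T, which corresponds to reflexivity. R is reflexive — valid.
(E) PNp → p is the dual of axiom B, which corresponds to symmetry. R is symmetric — valid.

C, D, E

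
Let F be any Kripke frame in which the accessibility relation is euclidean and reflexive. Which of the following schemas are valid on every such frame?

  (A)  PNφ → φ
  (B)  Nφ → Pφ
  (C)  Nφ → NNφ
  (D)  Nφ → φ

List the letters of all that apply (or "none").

A, B, C, D

A reflexive euclidean relation is also symmetric (from wRw and wRv the euclidean condition gives vRw) and hence transitive; it is an equivalence relation.
(A) the dual of axiom B: valid iff R is symmetric. Every such R is symmetric — valid.
(B) Nφ → Pφ is axiom D, which corresponds to seriality. Every such R is serial — valid.
(C) axiom 4: valid iff R is transitive. Every such R is transitive — valid.
(D) Nφ → φ (axiom T) characterises the reflexive frames. Every such R is reflexive — valid.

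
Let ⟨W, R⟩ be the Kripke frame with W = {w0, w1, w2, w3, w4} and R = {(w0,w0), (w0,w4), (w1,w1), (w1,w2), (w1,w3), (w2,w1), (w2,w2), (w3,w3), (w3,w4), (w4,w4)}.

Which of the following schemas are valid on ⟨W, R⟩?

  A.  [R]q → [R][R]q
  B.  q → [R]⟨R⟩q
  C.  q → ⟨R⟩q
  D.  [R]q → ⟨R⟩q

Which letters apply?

R is reflexive: each world relates to itself.
R is not symmetric: w0 R w4 but not w4 R w0.
R is not transitive: w1 R w3 and w3 R w4 but not w1 R w4.
R is serial: every world has an R-successor.
(A) [R]q → [R][R]q (axiom 4) characterises the transitive frames. R is not transitive — not valid.
(B) q → [R]⟨R⟩q (axiom B) characterises the symmetric frames. R is not symmetric — not valid.
(C) q → ⟨R⟩q is the dual of axiom T; it is valid on a frame exactly when R is reflexive. R is reflexive, so valid.
(D) [R]q → ⟨R⟩q (axiom D) characterises the serial frames. R is serial — valid.

C, D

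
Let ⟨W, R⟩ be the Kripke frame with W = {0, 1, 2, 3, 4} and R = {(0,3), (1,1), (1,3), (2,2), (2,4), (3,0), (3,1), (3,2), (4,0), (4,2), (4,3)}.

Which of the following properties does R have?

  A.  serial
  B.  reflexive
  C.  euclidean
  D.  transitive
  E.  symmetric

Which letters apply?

A

(A) serial: every world has an R-successor.
(B) not reflexive: not 0 R 0.
(C) not euclidean: 3 R 0 and 3 R 1 but not 0 R 1.
(D) not transitive: 0 R 3 and 3 R 0 but not 0 R 0.
(E) not symmetric: 3 R 2 but not 2 R 3.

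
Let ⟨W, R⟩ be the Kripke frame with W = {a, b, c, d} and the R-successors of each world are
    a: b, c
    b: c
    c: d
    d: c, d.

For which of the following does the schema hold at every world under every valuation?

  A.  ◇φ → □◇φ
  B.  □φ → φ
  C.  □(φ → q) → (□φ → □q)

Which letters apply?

R is not reflexive: not a R a.
R is not euclidean: a R c and a R b but not c R b.
(A) axiom 5: valid iff R is euclidean. R is not euclidean — not valid.
(B) axiom T: valid iff R is reflexive. R is not reflexive — not valid.
(C) this is just K, valid on every normal frame.

C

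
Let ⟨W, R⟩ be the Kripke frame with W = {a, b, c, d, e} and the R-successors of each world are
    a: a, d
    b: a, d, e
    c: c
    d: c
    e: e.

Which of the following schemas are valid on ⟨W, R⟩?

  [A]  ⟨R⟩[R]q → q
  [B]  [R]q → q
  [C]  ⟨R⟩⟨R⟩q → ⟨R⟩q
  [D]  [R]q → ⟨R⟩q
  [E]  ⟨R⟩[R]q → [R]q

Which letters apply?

R is not reflexive: not b R b.
R is not symmetric: a R d but not d R a.
R is not transitive: a R d and d R c but not a R c.
R is not euclidean: a R d and a R a but not d R a.
R is serial: every world has an R-successor.
(A) ⟨R⟩[R]q → q is the dual of axiom B, which corresponds to symmetry. R is not symmetric — not valid.
(B) [R]q → q (axiom T) characterises the reflexive frames. R is not reflexive — not valid.
(C) the dual of axiom 4: valid iff R is transitive. R is not transitive — not valid.
(D) [R]q → ⟨R⟩q is axiom D, which corresponds to seriality. R is serial — valid.
(E) the dual of axiom 5: valid iff R is euclidean. R is not euclidean — not valid.

D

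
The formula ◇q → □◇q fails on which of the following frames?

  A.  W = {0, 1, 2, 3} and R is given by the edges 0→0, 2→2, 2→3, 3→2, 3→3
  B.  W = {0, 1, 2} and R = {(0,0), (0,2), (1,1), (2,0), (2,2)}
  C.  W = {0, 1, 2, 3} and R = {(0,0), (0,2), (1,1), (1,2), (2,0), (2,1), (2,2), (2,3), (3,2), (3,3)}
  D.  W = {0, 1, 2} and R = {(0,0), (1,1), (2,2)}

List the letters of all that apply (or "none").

The schema ◇q → □◇q is axiom 5; it is valid on a frame iff R is euclidean.
(A) R is euclidean (any two R-successors of the same world are R-related), so the schema is valid here.
(B) R is euclidean (any two R-successors of the same world are R-related), so the schema is valid here.
(C) R is not euclidean (2 R 0 and 2 R 1 but not 0 R 1), so the schema fails here.
(D) R is euclidean (any two R-successors of the same world are R-related), so the schema is valid here.

C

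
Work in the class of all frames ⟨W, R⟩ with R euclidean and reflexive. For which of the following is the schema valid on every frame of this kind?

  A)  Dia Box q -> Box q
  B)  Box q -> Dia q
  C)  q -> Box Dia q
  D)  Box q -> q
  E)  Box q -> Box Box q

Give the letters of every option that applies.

A reflexive euclidean relation is also symmetric (from wRw and wRv the euclidean condition gives vRw) and hence transitive; it is an equivalence relation.
(A) Dia Box q -> Box q (the dual of axiom 5) characterises the euclidean frames. Every such R is euclidean — valid.
(B) Box q -> Dia q (axiom D) characterises the serial frames. Every such R is serial — valid.
(C) q -> Box Dia q (axiom B) characterises the symmetric frames. Every such R is symmetric — valid.
(D) Box q -> q is axiom T, which corresponds to reflexivity. Every such R is reflexive — valid.
(E) axiom 4: valid iff R is transitive. Every such R is transitive — valid.

A, B, C, D, E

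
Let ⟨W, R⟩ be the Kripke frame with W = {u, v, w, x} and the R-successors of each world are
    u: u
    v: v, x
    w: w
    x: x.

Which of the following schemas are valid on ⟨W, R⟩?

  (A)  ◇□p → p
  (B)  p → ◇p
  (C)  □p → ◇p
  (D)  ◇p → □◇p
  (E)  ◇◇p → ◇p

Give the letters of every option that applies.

B, C, E

R is reflexive: each world relates to itself.
R is not symmetric: v R x but not x R v.
R is transitive: R is closed under composition.
R is not euclidean: v R x and v R v but not x R v.
R is serial: every world has an R-successor.
(A) ◇□p → p (the dual of axiom B) characterises the symmetric frames. R is not symmetric — not valid.
(B) p → ◇p (the dual of axiom T) characterises the reflexive frames. R is reflexive — valid.
(C) □p → ◇p is axiom D, which corresponds to seriality. R is serial — valid.
(D) ◇p → □◇p (axiom 5) characterises the euclidean frames. R is not euclidean — not valid.
(E) ◇◇p → ◇p is the dual of axiom 4, which corresponds to transitivity. R is transitive — valid.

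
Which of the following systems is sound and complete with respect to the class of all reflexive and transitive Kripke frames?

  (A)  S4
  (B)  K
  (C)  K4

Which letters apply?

A

(A) S4 is determined by exactly this class.
(B) K is determined by the class of arbitrary frames.
(C) K4 is determined by the class of transitive frames.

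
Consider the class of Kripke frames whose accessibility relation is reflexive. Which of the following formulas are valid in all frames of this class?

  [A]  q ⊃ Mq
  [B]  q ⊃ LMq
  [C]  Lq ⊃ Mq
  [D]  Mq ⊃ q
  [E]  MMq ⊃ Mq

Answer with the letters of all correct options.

A, C

A reflexive relation is serial.
(A) q ⊃ Mq (the dual of axiom T) characterises the reflexive frames. Every such R is reflexive — valid.
(B) q ⊃ LMq (axiom B) characterises the symmetric frames. Such an R need not be symmetric — not valid.
(C) axiom D: valid iff R is serial. Every such R is serial — valid.
(D) Mq ⊃ q is the converse of T; it holds exactly when R ⊆ identity. Such an R need not be a subset of the identity — not valid.
(E) the dual of axiom 4: valid iff R is transitive. Such an R need not be transitive — not valid.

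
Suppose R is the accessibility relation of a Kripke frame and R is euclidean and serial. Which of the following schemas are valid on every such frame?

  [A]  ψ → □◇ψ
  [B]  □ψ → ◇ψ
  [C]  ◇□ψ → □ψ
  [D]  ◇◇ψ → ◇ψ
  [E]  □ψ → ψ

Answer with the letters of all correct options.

(A) axiom B: valid iff R is symmetric. Such an R need not be symmetric — not valid.
(B) □ψ → ◇ψ is axiom D, which corresponds to seriality. Every such R is serial — valid.
(C) ◇□ψ → □ψ is the dual of axiom 5, which corresponds to the euclidean property. Every such R is euclidean — valid.
(D) ◇◇ψ → ◇ψ is the dual of axiom 4; it is valid on a frame exactly when R is transitive. Such an R need not be transitive, so not valid.
(E) □ψ → ψ is axiom T, which corresponds to reflexivity. Such an R need not be reflexive — not valid.

B, C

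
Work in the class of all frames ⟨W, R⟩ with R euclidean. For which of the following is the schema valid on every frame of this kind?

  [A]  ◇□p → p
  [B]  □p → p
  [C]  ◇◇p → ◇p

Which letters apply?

none

(A) the dual of axiom B: valid iff R is symmetric. Such an R need not be symmetric — not valid.
(B) □p → p is axiom T, which corresponds to reflexivity. Such an R need not be reflexive — not valid.
(C) the dual of axiom 4: valid iff R is transitive. Such an R need not be transitive — not valid.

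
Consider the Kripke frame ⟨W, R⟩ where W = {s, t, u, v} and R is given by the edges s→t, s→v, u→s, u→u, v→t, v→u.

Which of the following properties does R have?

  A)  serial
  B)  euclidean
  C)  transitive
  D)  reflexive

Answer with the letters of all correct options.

(A) not serial: t has no R-successor.
(B) not euclidean: s R t and s R v but not t R v.
(C) not transitive: s R v and v R u but not s R u.
(D) not reflexive: not s R s.

none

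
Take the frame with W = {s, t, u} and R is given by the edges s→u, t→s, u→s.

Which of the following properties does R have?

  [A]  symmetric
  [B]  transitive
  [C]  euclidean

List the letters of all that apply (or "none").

(A) not symmetric: t R s but not s R t.
(B) not transitive: s R u and u R s but not s R s.
(C) not euclidean: s R u and s R u but not u R u.

none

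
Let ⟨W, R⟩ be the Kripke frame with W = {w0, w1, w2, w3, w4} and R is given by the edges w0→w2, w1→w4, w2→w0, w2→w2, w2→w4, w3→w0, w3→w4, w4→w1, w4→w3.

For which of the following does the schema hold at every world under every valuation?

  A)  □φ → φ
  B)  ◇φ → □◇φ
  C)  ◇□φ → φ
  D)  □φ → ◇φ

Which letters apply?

R is not reflexive: not w0 R w0.
R is not symmetric: w2 R w4 but not w4 R w2.
R is not euclidean: w2 R w0 and w2 R w4 but not w0 R w4.
R is serial: every world has an R-successor.
(A) □φ → φ is axiom T; it is valid on a frame exactly when R is reflexive. R is not reflexive, so not valid.
(B) ◇φ → □◇φ is axiom 5, which corresponds to the euclidean property. R is not euclidean — not valid.
(C) ◇□φ → φ is the dual of axiom B; it is valid on a frame exactly when R is symmetric. R is not symmetric, so not valid.
(D) axiom D: valid iff R is serial. R is serial — valid.

D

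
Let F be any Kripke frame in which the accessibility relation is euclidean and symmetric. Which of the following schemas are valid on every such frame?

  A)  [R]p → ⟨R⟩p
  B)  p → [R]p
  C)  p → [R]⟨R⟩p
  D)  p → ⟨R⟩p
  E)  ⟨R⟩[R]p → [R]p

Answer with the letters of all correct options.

C, E

A symmetric euclidean relation is transitive (uRv and vRw give vRu by symmetry, then uRw by the euclidean condition, applied at v).
(A) [R]p → ⟨R⟩p is axiom D; it is valid on a frame exactly when R is serial. Such an R need not be serial, so not valid.
(B) p → [R]p is equivalent to ◇p→p; it holds exactly when R ⊆ identity. Such an R need not be a subset of the identity — not valid.
(C) p → [R]⟨R⟩p is axiom B; it is valid on a frame exactly when R is symmetric. Every such R is symmetric, so valid.
(D) p → ⟨R⟩p (the dual of axiom T) characterises the reflexive frames. Such an R need not be reflexive — not valid.
(E) ⟨R⟩[R]p → [R]p is the dual of axiom 5, which corresponds to the euclidean property. Every such R is euclidean — valid.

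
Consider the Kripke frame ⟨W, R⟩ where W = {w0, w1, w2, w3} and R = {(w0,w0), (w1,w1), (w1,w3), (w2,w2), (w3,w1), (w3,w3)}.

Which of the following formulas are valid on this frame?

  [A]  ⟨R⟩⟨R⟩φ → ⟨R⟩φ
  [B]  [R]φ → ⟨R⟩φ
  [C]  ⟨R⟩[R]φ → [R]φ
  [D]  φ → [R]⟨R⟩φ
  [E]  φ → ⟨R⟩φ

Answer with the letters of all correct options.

A, B, C, D, E

R is reflexive: each world relates to itself.
R is symmetric: every R-edge is matched by its reverse.
R is transitive: R is closed under composition.
R is euclidean: any two R-successors of the same world are R-related.
R is serial: every world has an R-successor.
(A) ⟨R⟩⟨R⟩φ → ⟨R⟩φ is the dual of axiom 4; it is valid on a frame exactly when R is transitive. R is transitive, so valid.
(B) [R]φ → ⟨R⟩φ is axiom D, which corresponds to seriality. R is serial — valid.
(C) ⟨R⟩[R]φ → [R]φ is the dual of axiom 5, which corresponds to the euclidean property. R is euclidean — valid.
(D) axiom B: valid iff R is symmetric. R is symmetric — valid.
(E) the dual of axiom T: valid iff R is reflexive. R is reflexive — valid.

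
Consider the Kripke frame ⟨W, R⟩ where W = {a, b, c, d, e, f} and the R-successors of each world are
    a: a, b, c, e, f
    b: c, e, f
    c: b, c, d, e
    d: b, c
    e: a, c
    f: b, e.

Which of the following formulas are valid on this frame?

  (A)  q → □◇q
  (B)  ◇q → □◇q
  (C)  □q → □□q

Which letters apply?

none

R is not symmetric: a R b but not b R a.
R is not transitive: a R c and c R d but not a R d.
R is not euclidean: a R b and a R a but not b R a.
(A) axiom B: valid iff R is symmetric. R is not symmetric — not valid.
(B) ◇q → □◇q (axiom 5) characterises the euclidean frames. R is not euclidean — not valid.
(C) axiom 4: valid iff R is transitive. R is not transitive — not valid.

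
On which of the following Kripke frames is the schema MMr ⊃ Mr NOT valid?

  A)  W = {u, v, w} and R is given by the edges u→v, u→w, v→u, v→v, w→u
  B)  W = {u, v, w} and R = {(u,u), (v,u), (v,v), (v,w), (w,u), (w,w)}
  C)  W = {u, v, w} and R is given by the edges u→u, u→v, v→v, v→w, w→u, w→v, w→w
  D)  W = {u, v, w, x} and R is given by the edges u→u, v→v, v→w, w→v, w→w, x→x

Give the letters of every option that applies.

A, C

The schema MMr ⊃ Mr is the dual of axiom 4; it is valid on a frame iff R is transitive.
(A) R is not transitive (u R v and v R u but not u R u), so the schema fails here.
(B) R is transitive (R is closed under composition), so the schema is valid here.
(C) R is not transitive (u R v and v R w but not u R w), so the schema fails here.
(D) R is transitive (R is closed under composition), so the schema is valid here.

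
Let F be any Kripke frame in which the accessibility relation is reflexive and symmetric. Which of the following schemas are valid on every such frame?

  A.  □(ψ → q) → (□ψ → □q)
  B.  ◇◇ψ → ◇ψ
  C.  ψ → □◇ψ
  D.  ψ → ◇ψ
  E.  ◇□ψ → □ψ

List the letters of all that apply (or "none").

Reflexive relations are serial.
(A) □(ψ → q) → (□ψ → □q) is axiom K, valid on every Kripke frame — valid.
(B) ◇◇ψ → ◇ψ is the dual of axiom 4, which corresponds to transitivity. Such an R need not be transitive — not valid.
(C) ψ → □◇ψ is axiom B; it is valid on a frame exactly when R is symmetric. Every such R is symmetric, so valid.
(D) ψ → ◇ψ (the dual of axiom T) characterises the reflexive frames. Every such R is reflexive — valid.
(E) the dual of axiom 5: valid iff R is euclidean. Such an R need not be euclidean — not valid.

A, C, D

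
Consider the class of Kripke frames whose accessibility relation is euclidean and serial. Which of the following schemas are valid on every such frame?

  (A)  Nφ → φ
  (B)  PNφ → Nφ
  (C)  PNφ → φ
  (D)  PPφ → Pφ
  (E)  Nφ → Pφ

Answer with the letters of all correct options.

B, E

(A) Nφ → φ is axiom T, which corresponds to reflexivity. Such an R need not be reflexive — not valid.
(B) PNφ → Nφ is the dual of axiom 5, which corresponds to the euclidean property. Every such R is euclidean — valid.
(C) PNφ → φ is the dual of axiom B; it is valid on a frame exactly when R is symmetric. Such an R need not be symmetric, so not valid.
(D) PPφ → Pφ is the dual of axiom 4, which corresponds to transitivity. Such an R need not be transitive — not valid.
(E) Nφ → Pφ (axiom D) characterises the serial frames. Every such R is serial — valid.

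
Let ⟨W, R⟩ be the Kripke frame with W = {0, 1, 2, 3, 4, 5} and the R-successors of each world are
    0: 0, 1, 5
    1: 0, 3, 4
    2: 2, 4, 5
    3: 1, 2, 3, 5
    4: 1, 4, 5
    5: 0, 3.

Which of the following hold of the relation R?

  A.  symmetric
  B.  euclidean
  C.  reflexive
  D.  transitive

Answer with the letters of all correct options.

(A) not symmetric: 2 R 4 but not 4 R 2.
(B) not euclidean: 0 R 1 and 0 R 5 but not 1 R 5.
(C) not reflexive: not 1 R 1.
(D) not transitive: 0 R 1 and 1 R 3 but not 0 R 3.

none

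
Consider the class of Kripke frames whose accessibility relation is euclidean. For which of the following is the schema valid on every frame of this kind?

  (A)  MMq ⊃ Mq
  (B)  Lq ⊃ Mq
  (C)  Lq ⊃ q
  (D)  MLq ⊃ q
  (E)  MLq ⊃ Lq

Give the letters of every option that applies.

E

(A) the dual of axiom 4: valid iff R is transitive. Such an R need not be transitive — not valid.
(B) Lq ⊃ Mq (axiom D) characterises the serial frames. Such an R need not be serial — not valid.
(C) Lq ⊃ q is axiom T, which corresponds to reflexivity. Such an R need not be reflexive — not valid.
(D) MLq ⊃ q is the dual of axiom B, which corresponds to symmetry. Such an R need not be symmetric — not valid.
(E) MLq ⊃ Lq is the dual of axiom 5, which corresponds to the euclidean property. Every such R is euclidean — valid.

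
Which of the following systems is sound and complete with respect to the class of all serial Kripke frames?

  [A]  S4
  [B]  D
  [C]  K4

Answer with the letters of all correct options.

(A) S4 is determined by the class of reflexive and transitive frames.
(B) D is determined by exactly this class.
(C) K4 is determined by the class of transitive frames.

B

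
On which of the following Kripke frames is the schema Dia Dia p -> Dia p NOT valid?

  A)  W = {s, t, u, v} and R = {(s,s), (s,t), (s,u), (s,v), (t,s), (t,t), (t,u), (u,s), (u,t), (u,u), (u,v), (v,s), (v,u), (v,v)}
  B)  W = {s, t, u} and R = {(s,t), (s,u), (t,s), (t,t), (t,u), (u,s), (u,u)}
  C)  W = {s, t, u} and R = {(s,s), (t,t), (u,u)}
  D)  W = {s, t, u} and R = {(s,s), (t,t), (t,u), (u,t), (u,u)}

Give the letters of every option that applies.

A, B

The schema Dia Dia p -> Dia p is the dual of axiom 4; it is valid on a frame iff R is transitive.
(A) R is not transitive (t R s and s R v but not t R v), so the schema fails here.
(B) R is not transitive (s R t and t R s but not s R s), so the schema fails here.
(C) R is transitive (R is closed under composition), so the schema is valid here.
(D) R is transitive (R is closed under composition), so the schema is valid here.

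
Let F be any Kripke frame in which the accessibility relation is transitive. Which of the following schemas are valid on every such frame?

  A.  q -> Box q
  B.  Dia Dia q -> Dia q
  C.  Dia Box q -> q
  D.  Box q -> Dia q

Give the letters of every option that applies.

B

(A) q -> Box q is valid only on frames where every R-edge is a self-loop. Such an R need not be a subset of the identity — not valid.
(B) the dual of axiom 4: valid iff R is transitive. Every such R is transitive — valid.
(C) Dia Box q -> q is the dual of axiom B; it is valid on a frame exactly when R is symmetric. Such an R need not be symmetric, so not valid.
(D) Box q -> Dia q is axiom D, which corresponds to seriality. Such an R need not be serial — not valid.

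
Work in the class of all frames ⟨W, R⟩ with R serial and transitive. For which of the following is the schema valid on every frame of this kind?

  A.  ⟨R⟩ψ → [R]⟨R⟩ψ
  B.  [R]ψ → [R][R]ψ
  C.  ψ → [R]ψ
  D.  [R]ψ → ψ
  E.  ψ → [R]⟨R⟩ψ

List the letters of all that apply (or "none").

B

(A) axiom 5: valid iff R is euclidean. Such an R need not be euclidean — not valid.
(B) [R]ψ → [R][R]ψ is axiom 4; it is valid on a frame exactly when R is transitive. Every such R is transitive, so valid.
(C) ψ → [R]ψ (equivalent to ◇p→p) corresponds to R being a subset of the identity. Such an R need not be a subset of the identity, so not valid.
(D) [R]ψ → ψ (axiom T) characterises the reflexive frames. Such an R need not be reflexive — not valid.
(E) ψ → [R]⟨R⟩ψ is axiom B; it is valid on a frame exactly when R is symmetric. Such an R need not be symmetric, so not valid.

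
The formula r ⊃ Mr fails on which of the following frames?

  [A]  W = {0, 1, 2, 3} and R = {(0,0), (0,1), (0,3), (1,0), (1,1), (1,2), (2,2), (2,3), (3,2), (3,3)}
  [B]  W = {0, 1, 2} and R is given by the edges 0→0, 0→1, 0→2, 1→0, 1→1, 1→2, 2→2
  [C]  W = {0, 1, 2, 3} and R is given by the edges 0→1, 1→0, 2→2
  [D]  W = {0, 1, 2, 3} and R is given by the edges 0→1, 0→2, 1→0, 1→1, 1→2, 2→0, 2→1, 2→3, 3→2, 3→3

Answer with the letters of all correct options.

The schema r ⊃ Mr is the dual of axiom T; it is valid on a frame iff R is reflexive.
(A) R is reflexive (each world relates to itself), so the schema is valid here.
(B) R is reflexive (each world relates to itself), so the schema is valid here.
(C) R is not reflexive (not 0 R 0), so the schema fails here.
(D) R is not reflexive (not 0 R 0), so the schema fails here.

C, D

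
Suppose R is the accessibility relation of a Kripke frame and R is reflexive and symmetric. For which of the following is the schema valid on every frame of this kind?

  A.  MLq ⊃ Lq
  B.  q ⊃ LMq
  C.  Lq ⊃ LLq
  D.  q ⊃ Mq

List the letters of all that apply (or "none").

B, D

Reflexive relations are serial.
(A) the dual of axiom 5: valid iff R is euclidean. Such an R need not be euclidean — not valid.
(B) q ⊃ LMq (axiom B) characterises the symmetric frames. Every such R is symmetric — valid.
(C) axiom 4: valid iff R is transitive. Such an R need not be transitive — not valid.
(D) q ⊃ Mq (the dual of axiom T) characterises the reflexive frames. Every such R is reflexive — valid.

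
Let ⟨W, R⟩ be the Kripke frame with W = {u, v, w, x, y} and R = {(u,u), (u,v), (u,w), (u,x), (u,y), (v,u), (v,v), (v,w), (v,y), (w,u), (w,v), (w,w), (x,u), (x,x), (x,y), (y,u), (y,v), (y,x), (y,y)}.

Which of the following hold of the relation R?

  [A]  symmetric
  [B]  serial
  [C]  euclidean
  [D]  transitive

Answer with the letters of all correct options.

A, B

(A) symmetric: every R-edge is matched by its reverse.
(B) serial: every world has an R-successor.
(C) not euclidean: u R v and u R x but not v R x.
(D) not transitive: v R u and u R x but not v R x.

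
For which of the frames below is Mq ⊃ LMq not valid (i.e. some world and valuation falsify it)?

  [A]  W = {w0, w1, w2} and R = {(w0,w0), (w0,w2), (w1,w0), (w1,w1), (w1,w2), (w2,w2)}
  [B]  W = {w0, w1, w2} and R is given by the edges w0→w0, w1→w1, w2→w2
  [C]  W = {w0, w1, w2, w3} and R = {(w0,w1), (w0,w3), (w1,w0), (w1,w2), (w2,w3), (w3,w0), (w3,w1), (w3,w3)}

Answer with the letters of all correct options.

The schema Mq ⊃ LMq is axiom 5; it is valid on a frame iff R is euclidean.
(A) R is not euclidean (w0 R w2 and w0 R w0 but not w2 R w0), so the schema fails here.
(B) R is euclidean (any two R-successors of the same world are R-related), so the schema is valid here.
(C) R is not euclidean (w0 R w1 and w0 R w3 but not w1 R w3), so the schema fails here.

A, C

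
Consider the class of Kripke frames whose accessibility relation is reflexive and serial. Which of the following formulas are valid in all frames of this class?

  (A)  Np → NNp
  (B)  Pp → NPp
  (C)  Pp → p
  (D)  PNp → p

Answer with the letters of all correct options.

(A) Np → NNp (axiom 4) characterises the transitive frames. Such an R need not be transitive — not valid.
(B) Pp → NPp is axiom 5, which corresponds to the euclidean property. Such an R need not be euclidean — not valid.
(C) Pp → p is valid only on frames where every R-edge is a self-loop. Such an R need not be a subset of the identity — not valid.
(D) PNp → p is the dual of axiom B, which corresponds to symmetry. Such an R need not be symmetric — not valid.

none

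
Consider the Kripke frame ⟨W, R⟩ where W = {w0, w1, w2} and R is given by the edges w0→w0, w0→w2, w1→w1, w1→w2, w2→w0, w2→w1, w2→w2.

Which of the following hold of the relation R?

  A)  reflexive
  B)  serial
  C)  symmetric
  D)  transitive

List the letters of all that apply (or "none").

A, B, C

(A) reflexive: each world relates to itself.
(B) serial: every world has an R-successor.
(C) symmetric: every R-edge is matched by its reverse.
(D) not transitive: w0 R w2 and w2 R w1 but not w0 R w1.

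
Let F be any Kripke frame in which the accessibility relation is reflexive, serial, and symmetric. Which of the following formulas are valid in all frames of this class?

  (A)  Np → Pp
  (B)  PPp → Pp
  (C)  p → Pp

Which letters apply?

(A) axiom D: valid iff R is serial. Every such R is serial — valid.
(B) the dual of axiom 4: valid iff R is transitive. Such an R need not be transitive — not valid.
(C) p → Pp is the dual of axiom T, which corresponds to reflexivity. Every such R is reflexive — valid.

A, C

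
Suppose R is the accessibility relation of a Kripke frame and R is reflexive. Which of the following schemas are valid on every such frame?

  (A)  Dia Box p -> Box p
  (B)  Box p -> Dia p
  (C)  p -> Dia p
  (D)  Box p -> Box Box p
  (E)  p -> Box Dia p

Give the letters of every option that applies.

A reflexive relation is serial.
(A) Dia Box p -> Box p is the dual of axiom 5; it is valid on a frame exactly when R is euclidean. Such an R need not be euclidean, so not valid.
(B) Box p -> Dia p is axiom D, which corresponds to seriality. Every such R is serial — valid.
(C) the dual of axiom T: valid iff R is reflexive. Every such R is reflexive — valid.
(D) Box p -> Box Box p (axiom 4) characterises the transitive frames. Such an R need not be transitive — not valid.
(E) axiom B: valid iff R is symmetric. Such an R need not be symmetric — not valid.

B, C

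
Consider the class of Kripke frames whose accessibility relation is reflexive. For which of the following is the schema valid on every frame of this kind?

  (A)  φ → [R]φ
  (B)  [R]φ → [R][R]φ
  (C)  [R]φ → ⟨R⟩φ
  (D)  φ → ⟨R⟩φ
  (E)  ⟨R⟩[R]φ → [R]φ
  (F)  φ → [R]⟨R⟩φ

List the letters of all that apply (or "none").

C, D

A reflexive relation is serial.
(A) φ → [R]φ is valid only on frames where every R-edge is a self-loop. Such an R need not be a subset of the identity — not valid.
(B) axiom 4: valid iff R is transitive. Such an R need not be transitive — not valid.
(C) [R]φ → ⟨R⟩φ (axiom D) characterises the serial frames. Every such R is serial — valid.
(D) φ → ⟨R⟩φ (the dual of axiom T) characterises the reflexive frames. Every such R is reflexive — valid.
(E) ⟨R⟩[R]φ → [R]φ is the dual of axiom 5, which corresponds to the euclidean property. Such an R need not be euclidean — not valid.
(F) φ → [R]⟨R⟩φ (axiom B) characterises the symmetric frames. Such an R need not be symmetric — not valid.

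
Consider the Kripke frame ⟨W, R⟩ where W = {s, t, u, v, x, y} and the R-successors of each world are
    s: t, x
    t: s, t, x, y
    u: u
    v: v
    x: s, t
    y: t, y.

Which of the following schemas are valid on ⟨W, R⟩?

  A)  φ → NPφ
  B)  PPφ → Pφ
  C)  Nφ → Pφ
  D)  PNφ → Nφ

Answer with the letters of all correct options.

R is symmetric: every R-edge is matched by its reverse.
R is not transitive: s R t and t R s but not s R s.
R is not euclidean: t R s and t R y but not s R y.
R is serial: every world has an R-successor.
(A) φ → NPφ is axiom B; it is valid on a frame exactly when R is symmetric. R is symmetric, so valid.
(B) PPφ → Pφ is the dual of axiom 4, which corresponds to transitivity. R is not transitive — not valid.
(C) Nφ → Pφ (axiom D) characterises the serial frames. R is serial — valid.
(D) the dual of axiom 5: valid iff R is euclidean. R is not euclidean — not valid.

A, C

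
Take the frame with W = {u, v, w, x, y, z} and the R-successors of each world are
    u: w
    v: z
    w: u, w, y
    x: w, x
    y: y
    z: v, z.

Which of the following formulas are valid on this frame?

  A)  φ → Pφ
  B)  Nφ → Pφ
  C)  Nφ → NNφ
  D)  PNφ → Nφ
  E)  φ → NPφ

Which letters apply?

B

R is not reflexive: not u R u.
R is not symmetric: w R y but not y R w.
R is not transitive: u R w and w R u but not u R u.
R is not euclidean: w R u and w R y but not u R y.
R is serial: every world has an R-successor.
(A) φ → Pφ is the dual of axiom T; it is valid on a frame exactly when R is reflexive. R is not reflexive, so not valid.
(B) axiom D: valid iff R is serial. R is serial — valid.
(C) Nφ → NNφ is axiom 4, which corresponds to transitivity. R is not transitive — not valid.
(D) the dual of axiom 5: valid iff R is euclidean. R is not euclidean — not valid.
(E) φ → NPφ is axiom B, which corresponds to symmetry. R is not symmetric — not valid.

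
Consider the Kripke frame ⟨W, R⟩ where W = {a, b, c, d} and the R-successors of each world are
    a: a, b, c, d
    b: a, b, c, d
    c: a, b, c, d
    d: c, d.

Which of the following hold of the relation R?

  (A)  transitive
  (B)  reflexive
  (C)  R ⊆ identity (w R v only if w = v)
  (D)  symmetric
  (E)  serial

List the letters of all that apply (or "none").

B, E

(A) not transitive: d R c and c R a but not d R a.
(B) reflexive: each world relates to itself.
(C) not ⊆ identity: a R b with a ≠ b.
(D) not symmetric: a R d but not d R a.
(E) serial: every world has an R-successor.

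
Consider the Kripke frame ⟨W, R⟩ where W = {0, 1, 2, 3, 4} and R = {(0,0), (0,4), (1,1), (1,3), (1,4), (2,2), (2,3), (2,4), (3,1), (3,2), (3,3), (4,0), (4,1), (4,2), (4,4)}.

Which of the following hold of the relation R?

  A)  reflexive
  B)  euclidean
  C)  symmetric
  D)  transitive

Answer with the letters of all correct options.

A, C

(A) reflexive: each world relates to itself.
(B) not euclidean: 1 R 3 and 1 R 4 but not 3 R 4.
(C) symmetric: every R-edge is matched by its reverse.
(D) not transitive: 0 R 4 and 4 R 1 but not 0 R 1.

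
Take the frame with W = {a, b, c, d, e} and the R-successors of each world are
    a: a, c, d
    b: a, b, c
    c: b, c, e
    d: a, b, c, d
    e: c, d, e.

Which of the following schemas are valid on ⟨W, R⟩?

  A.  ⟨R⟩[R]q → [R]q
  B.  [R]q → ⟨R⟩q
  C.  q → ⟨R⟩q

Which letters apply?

B, C

R is reflexive: each world relates to itself.
R is not euclidean: a R c and a R a but not c R a.
R is serial: every world has an R-successor.
(A) the dual of axiom 5: valid iff R is euclidean. R is not euclidean — not valid.
(B) [R]q → ⟨R⟩q is axiom D; it is valid on a frame exactly when R is serial. R is serial, so valid.
(C) q → ⟨R⟩q is the dual of axiom T; it is valid on a frame exactly when R is reflexive. R is reflexive, so valid.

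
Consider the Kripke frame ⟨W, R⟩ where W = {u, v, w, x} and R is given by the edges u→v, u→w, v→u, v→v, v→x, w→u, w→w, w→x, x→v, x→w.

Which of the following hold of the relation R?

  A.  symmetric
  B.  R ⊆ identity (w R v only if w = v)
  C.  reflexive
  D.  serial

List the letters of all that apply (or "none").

A, D

(A) symmetric: every R-edge is matched by its reverse.
(B) not ⊆ identity: u R v with u ≠ v.
(C) not reflexive: not u R u.
(D) serial: every world has an R-successor.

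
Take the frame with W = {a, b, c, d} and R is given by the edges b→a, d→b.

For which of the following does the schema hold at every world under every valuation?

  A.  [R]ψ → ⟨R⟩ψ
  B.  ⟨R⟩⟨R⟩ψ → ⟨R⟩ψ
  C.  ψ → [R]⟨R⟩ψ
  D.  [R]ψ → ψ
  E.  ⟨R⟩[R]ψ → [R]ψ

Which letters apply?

none

R is not reflexive: not a R a.
R is not symmetric: b R a but not a R b.
R is not transitive: d R b and b R a but not d R a.
R is not euclidean: b R a and b R a but not a R a.
R is not serial: a has no R-successor.
(A) axiom D: valid iff R is serial. R is not serial — not valid.
(B) ⟨R⟩⟨R⟩ψ → ⟨R⟩ψ (the dual of axiom 4) characterises the transitive frames. R is not transitive — not valid.
(C) ψ → [R]⟨R⟩ψ is axiom B; it is valid on a frame exactly when R is symmetric. R is not symmetric, so not valid.
(D) [R]ψ → ψ is axiom T, which corresponds to reflexivity. R is not reflexive — not valid.
(E) the dual of axiom 5: valid iff R is euclidean. R is not euclidean — not valid.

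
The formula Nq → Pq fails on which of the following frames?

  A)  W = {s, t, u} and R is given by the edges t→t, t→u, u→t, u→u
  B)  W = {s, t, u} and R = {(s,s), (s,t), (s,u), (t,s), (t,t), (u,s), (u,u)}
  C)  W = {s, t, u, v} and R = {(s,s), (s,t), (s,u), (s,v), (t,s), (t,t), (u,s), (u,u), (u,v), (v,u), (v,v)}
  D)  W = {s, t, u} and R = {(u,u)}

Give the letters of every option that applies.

The schema Nq → Pq is axiom D; it is valid on a frame iff R is serial.
(A) R is not serial (s has no R-successor), so the schema fails here.
(B) R is serial (every world has an R-successor), so the schema is valid here.
(C) R is serial (every world has an R-successor), so the schema is valid here.
(D) R is not serial (s has no R-successor), so the schema fails here.

A, D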